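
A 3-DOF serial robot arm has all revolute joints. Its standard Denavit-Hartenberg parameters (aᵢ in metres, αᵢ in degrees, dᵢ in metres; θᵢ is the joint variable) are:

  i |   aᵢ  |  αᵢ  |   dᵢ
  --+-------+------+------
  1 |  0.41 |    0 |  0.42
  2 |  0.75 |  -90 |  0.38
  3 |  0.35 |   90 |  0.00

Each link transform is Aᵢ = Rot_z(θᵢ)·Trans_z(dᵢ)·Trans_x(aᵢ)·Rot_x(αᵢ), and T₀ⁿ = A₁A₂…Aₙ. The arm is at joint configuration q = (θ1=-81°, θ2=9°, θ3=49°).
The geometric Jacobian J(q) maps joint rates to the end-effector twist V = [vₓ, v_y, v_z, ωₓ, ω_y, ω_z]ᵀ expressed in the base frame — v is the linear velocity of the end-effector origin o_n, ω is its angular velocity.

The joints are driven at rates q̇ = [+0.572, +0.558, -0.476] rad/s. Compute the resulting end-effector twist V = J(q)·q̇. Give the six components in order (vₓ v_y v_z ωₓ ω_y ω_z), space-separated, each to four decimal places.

1.3233 0.2592 0.1093 -0.4527 -0.1471 1.1300

o_n = [0.3669, -1.3366, 0.5359]
J₁: ẑ×o_n = [1.3366, 0.3669, -0.0000], ω = ẑ
J2: z=[0.0000, 0.0000, 1.0000] o=[0.0641, -0.4050, 0.4200] → [0.9317, 0.3027, -0.0000, 0.0000, 0.0000, 1.0000]
J3: z=[0.9511, 0.3090, 0.0000] o=[0.2959, -1.1182, 0.8000] → [-0.0816, 0.2512, -0.2296, 0.9511, 0.3090, 0.0000]
V = J·q̇ = [1.3233, 0.2592, 0.1093, -0.4527, -0.1471, 1.1300]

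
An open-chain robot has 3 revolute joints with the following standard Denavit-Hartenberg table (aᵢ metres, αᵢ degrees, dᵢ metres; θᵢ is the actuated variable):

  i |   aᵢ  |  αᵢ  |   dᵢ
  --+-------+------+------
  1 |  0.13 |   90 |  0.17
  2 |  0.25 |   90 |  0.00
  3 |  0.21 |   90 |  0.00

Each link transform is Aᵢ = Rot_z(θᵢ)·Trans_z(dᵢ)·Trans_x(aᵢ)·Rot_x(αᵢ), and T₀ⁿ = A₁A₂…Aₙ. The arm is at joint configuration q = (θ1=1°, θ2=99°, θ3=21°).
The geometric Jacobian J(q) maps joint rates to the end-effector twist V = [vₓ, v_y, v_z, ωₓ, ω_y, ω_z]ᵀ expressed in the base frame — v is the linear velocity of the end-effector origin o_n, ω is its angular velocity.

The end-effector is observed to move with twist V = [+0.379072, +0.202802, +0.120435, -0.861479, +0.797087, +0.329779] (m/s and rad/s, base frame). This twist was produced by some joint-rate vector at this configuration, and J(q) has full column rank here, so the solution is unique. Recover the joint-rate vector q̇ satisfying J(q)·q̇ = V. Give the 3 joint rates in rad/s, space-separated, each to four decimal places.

o_n = [0.0615, -0.0742, 0.6106]
J₁: ẑ×o_n = [0.0742, 0.0615, -0.0000], ω = ẑ
J2: z=[0.0175, -0.9998, 0.0000] o=[0.1300, 0.0023, 0.1700] → [-0.4405, -0.0077, -0.0698, 0.0175, -0.9998, 0.0000]
J3: z=[0.9875, 0.0172, 0.1564] o=[0.0909, 0.0016, 0.4169] → [0.0152, -0.1958, -0.0743, 0.9875, 0.0172, 0.1564]
q̇ = J⁺·V = [0.4640, -0.8120, -0.8580]

0.4640 -0.8120 -0.8580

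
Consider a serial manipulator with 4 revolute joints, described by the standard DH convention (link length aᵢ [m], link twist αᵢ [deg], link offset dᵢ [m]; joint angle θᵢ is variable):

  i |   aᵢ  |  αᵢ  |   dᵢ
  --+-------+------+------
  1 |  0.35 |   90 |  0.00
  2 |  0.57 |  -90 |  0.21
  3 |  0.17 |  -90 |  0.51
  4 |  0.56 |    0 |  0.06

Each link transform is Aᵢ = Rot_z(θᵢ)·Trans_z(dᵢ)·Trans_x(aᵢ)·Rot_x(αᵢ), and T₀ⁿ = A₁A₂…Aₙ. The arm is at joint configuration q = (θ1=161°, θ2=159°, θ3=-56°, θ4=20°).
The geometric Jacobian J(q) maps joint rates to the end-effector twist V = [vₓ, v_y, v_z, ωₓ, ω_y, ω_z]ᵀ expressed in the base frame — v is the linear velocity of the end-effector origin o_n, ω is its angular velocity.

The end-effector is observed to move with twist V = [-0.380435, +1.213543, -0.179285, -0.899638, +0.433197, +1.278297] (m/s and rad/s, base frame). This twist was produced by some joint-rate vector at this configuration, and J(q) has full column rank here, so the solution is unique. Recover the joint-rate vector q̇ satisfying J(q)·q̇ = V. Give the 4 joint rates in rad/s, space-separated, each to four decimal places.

0.6960 -0.3670 -0.8990 -0.8650

o_n = [0.9131, 0.4827, 0.0643]
J₁: ẑ×o_n = [-0.4827, 0.9131, 0.0000], ω = ẑ
J2: z=[0.3256, 0.9455, 0.0000] o=[-0.3309, 0.1139, 0.0000] → [0.0608, -0.0209, -1.0562, 0.3256, 0.9455, 0.0000]
J3: z=[0.3388, -0.1167, -0.9336] o=[0.2406, 0.1393, 0.2043] → [0.3369, -0.5804, 0.1948, 0.3388, -0.1167, -0.9336]
J4: z=[0.5498, -0.7807, 0.2971] o=[0.5432, 0.1841, -0.2378] → [-0.3245, -0.0562, 0.4529, 0.5498, -0.7807, 0.2971]
q̇ = J⁺·V = [0.6960, -0.3670, -0.8990, -0.8650]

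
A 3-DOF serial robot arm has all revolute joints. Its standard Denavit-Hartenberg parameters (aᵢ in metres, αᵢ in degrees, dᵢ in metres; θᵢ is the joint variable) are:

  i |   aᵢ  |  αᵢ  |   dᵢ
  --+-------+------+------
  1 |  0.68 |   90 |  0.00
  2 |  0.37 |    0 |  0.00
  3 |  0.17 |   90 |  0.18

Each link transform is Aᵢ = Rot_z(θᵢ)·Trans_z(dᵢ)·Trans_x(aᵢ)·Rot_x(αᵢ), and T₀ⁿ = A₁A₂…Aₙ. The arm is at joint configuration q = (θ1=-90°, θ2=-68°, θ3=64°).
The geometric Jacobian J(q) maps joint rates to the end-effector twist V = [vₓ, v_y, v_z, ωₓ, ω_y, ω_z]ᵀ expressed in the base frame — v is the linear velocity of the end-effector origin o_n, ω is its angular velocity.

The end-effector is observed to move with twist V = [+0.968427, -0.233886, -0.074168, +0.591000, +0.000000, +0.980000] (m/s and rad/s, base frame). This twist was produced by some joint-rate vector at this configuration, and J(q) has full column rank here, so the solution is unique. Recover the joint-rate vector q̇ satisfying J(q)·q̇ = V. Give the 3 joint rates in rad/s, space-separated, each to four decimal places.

o_n = [-0.1800, -0.9882, -0.3549]
J₁: ẑ×o_n = [0.9882, -0.1800, 0.0000], ω = ẑ
J2: z=[-1.0000, -0.0000, 0.0000] o=[0.0000, -0.6800, 0.0000] → [0.0000, -0.3549, 0.3082, -1.0000, -0.0000, 0.0000]
J3: z=[-1.0000, -0.0000, 0.0000] o=[0.0000, -0.8186, -0.3431] → [0.0000, -0.0119, 0.1696, -1.0000, -0.0000, 0.0000]
q̇ = J⁺·V = [0.9800, 0.1880, -0.7790]

0.9800 0.1880 -0.7790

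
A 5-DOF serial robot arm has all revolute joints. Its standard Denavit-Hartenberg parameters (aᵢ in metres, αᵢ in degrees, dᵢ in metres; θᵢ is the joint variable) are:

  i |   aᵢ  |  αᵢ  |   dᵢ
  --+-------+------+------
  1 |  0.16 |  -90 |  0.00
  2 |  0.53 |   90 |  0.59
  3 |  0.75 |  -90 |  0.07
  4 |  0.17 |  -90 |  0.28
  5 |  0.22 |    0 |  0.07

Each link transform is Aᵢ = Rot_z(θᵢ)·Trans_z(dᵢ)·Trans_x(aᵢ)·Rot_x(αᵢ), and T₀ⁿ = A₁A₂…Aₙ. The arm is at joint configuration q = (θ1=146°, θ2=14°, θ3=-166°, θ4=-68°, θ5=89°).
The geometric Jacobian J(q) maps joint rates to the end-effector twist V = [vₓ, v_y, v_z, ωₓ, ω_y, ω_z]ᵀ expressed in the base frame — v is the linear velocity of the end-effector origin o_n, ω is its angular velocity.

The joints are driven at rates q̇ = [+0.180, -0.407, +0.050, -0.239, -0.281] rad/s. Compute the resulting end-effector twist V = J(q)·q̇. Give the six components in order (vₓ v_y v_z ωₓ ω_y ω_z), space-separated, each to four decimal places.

o_n = [-0.1032, -0.3150, 0.2737]
J₁: ẑ×o_n = [0.3150, -0.1032, 0.0000], ω = ẑ
J2: z=[-0.5592, -0.8290, 0.0000] o=[-0.1326, 0.0895, 0.0000] → [-0.2269, 0.1531, 0.2506, -0.5592, -0.8290, 0.0000]
J3: z=[-0.2006, 0.1353, 0.9703] o=[-0.8889, -0.1121, -0.1282] → [0.2513, 0.8430, -0.0656, -0.2006, 0.1353, 0.9703]
J4: z=[0.3480, 0.9357, -0.0585] o=[-0.2161, -0.3471, 0.1158] → [0.1497, -0.0616, -0.0945, 0.3480, 0.9357, -0.0585]
J5: z=[0.9242, -0.3528, -0.1458] o=[-0.0920, -0.0845, 0.2673] → [-0.0359, -0.0043, -0.2170, 0.9242, -0.3528, -0.1458]
V = J·q̇ = [0.1359, -0.0228, -0.0217, -0.1253, 0.2197, 0.2835]

0.1359 -0.0228 -0.0217 -0.1253 0.2197 0.2835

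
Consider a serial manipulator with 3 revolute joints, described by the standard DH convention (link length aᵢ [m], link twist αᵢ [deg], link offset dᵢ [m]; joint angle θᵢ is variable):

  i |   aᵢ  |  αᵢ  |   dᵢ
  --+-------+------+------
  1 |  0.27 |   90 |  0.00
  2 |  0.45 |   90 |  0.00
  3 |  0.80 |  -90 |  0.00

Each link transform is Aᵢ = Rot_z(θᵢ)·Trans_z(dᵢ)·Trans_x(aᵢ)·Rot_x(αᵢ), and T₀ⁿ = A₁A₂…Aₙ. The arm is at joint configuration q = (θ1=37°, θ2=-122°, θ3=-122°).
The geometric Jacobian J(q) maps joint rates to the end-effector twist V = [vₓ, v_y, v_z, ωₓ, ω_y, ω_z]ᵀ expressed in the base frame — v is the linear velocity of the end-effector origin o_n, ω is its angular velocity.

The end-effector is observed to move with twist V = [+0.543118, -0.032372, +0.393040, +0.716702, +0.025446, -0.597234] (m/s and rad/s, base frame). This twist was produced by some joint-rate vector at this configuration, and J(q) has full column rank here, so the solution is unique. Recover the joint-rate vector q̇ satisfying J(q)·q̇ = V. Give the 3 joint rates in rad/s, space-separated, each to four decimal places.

-0.2300 0.4110 -0.6930

o_n = [-0.2037, 0.6960, -0.0221]
J₁: ẑ×o_n = [-0.6960, -0.2037, 0.0000], ω = ẑ
J2: z=[0.6018, -0.7986, 0.0000] o=[0.2156, 0.1625, 0.0000] → [0.0177, 0.0133, -0.0138, 0.6018, -0.7986, 0.0000]
J3: z=[-0.6773, -0.5104, 0.5299] o=[0.0252, 0.0190, -0.3816] → [-0.5423, 0.1222, -0.5753, -0.6773, -0.5104, 0.5299]
q̇ = J⁺·V = [-0.2300, 0.4110, -0.6930]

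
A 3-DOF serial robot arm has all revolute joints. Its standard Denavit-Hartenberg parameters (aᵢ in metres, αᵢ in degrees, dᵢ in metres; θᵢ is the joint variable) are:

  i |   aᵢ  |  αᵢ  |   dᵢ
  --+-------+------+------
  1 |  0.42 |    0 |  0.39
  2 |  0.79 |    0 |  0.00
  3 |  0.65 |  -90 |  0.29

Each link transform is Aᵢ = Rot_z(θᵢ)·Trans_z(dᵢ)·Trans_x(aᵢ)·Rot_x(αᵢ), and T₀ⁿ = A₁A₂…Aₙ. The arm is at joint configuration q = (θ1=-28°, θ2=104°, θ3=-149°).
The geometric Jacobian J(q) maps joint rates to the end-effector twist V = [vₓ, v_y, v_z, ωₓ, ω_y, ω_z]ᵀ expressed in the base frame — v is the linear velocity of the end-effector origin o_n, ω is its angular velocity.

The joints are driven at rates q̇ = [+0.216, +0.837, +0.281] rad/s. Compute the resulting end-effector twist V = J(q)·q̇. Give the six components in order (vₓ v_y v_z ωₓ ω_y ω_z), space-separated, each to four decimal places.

0.0646 0.5349 0.0000 0.0000 0.0000 1.3340

o_n = [0.7520, -0.0522, 0.6800]
J₁: ẑ×o_n = [0.0522, 0.7520, -0.0000], ω = ẑ
J2: z=[0.0000, 0.0000, 1.0000] o=[0.3708, -0.1972, 0.3900] → [-0.1449, 0.3812, 0.0000, 0.0000, 0.0000, 1.0000]
J3: z=[0.0000, 0.0000, 1.0000] o=[0.5620, 0.5694, 0.3900] → [0.6216, 0.1900, -0.0000, 0.0000, 0.0000, 1.0000]
V = J·q̇ = [0.0646, 0.5349, 0.0000, 0.0000, 0.0000, 1.3340]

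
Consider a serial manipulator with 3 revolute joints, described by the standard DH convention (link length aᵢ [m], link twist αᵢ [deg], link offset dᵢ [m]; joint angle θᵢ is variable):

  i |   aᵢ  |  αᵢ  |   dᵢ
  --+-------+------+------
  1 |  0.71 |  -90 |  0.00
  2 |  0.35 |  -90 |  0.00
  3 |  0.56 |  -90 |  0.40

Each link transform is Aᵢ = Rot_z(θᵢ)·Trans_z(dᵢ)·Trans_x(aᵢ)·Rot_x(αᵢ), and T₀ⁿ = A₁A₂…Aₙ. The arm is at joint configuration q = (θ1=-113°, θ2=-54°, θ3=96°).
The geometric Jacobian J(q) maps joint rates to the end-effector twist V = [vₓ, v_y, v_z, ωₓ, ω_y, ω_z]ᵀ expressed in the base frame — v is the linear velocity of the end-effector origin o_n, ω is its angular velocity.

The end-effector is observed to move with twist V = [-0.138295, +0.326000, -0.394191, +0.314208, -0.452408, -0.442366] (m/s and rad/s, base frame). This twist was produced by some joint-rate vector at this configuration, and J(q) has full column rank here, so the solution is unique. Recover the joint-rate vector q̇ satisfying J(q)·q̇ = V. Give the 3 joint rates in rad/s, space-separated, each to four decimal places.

o_n = [-0.9835, -0.8915, 0.0007]
J₁: ẑ×o_n = [0.8915, -0.9835, 0.0000], ω = ẑ
J2: z=[0.9205, -0.3907, 0.0000] o=[-0.2774, -0.6536, 0.0000] → [-0.0003, -0.0006, -0.4949, 0.9205, -0.3907, 0.0000]
J3: z=[-0.3161, -0.7447, -0.5878] o=[-0.3578, -0.8429, 0.2832] → [0.1818, 0.2785, -0.4506, -0.3161, -0.7447, -0.5878]
q̇ = J⁺·V = [-0.2290, 0.4660, 0.3630]

-0.2290 0.4660 0.3630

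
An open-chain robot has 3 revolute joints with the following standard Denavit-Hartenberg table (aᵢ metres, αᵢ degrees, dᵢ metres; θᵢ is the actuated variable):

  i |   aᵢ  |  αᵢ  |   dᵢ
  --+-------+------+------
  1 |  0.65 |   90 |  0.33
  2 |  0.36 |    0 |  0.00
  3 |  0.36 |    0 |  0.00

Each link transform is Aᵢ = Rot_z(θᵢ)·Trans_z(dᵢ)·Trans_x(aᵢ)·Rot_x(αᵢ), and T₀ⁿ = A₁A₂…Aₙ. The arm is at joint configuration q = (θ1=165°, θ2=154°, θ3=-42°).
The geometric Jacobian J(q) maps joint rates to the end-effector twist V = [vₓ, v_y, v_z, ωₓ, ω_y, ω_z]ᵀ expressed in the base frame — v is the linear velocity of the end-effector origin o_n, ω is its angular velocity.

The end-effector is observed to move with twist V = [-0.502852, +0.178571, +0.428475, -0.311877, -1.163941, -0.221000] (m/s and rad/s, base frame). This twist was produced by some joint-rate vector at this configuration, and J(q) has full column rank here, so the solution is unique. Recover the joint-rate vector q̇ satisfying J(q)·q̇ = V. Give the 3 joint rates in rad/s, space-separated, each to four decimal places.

o_n = [-0.1850, 0.0496, 0.8216]
J₁: ẑ×o_n = [-0.0496, -0.1850, 0.0000], ω = ẑ
J2: z=[0.2588, 0.9659, 0.0000] o=[-0.6279, 0.1682, 0.3300] → [0.4748, -0.1272, -0.4584, 0.2588, 0.9659, 0.0000]
J3: z=[0.2588, 0.9659, 0.0000] o=[-0.3153, 0.0845, 0.4878] → [0.3224, -0.0864, -0.1349, 0.2588, 0.9659, 0.0000]
q̇ = J⁺·V = [-0.2210, -0.8220, -0.3830]

-0.2210 -0.8220 -0.3830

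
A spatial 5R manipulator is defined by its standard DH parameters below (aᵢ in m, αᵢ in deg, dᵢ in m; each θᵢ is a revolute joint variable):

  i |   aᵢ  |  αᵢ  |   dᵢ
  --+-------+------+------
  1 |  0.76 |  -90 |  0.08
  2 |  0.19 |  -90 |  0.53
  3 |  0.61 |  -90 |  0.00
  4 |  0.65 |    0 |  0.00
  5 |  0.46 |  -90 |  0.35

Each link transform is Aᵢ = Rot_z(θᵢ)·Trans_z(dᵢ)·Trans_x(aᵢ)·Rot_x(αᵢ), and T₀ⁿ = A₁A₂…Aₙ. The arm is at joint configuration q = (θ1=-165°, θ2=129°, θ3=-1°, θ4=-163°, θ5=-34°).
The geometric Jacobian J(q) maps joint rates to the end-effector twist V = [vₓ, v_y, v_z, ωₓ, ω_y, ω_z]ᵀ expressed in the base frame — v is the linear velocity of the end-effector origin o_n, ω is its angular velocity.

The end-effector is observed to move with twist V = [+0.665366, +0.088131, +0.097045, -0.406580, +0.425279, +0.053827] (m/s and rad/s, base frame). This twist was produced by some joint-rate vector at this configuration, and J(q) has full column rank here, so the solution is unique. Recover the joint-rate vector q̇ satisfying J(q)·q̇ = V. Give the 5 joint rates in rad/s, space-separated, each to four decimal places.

o_n = [-0.8030, -0.3934, 0.3134]
J₁: ẑ×o_n = [0.3934, -0.8030, 0.0000], ω = ẑ
J2: z=[0.2588, -0.9659, 0.0000] o=[-0.7341, -0.1967, 0.0800] → [-0.2254, -0.0604, -0.1175, 0.2588, -0.9659, 0.0000]
J3: z=[0.7507, 0.2011, 0.6293] o=[-0.4814, -0.6777, -0.0677] → [-0.1023, -0.4884, 0.2781, 0.7507, 0.2011, 0.6293]
J4: z=[-0.2482, 0.9686, -0.0136] o=[-0.1079, -0.5886, -0.5416] → [0.8308, 0.2216, 0.6249, -0.2482, 0.9686, -0.0136]
J5: z=[-0.2482, 0.9686, -0.0136] o=[-0.3459, -0.6412, 0.0610] → [0.2479, 0.0688, 0.3813, -0.2482, 0.9686, -0.0136]
q̇ = J⁺·V = [0.2800, -0.6370, -0.3620, 0.6940, -0.8150]

0.2800 -0.6370 -0.3620 0.6940 -0.8150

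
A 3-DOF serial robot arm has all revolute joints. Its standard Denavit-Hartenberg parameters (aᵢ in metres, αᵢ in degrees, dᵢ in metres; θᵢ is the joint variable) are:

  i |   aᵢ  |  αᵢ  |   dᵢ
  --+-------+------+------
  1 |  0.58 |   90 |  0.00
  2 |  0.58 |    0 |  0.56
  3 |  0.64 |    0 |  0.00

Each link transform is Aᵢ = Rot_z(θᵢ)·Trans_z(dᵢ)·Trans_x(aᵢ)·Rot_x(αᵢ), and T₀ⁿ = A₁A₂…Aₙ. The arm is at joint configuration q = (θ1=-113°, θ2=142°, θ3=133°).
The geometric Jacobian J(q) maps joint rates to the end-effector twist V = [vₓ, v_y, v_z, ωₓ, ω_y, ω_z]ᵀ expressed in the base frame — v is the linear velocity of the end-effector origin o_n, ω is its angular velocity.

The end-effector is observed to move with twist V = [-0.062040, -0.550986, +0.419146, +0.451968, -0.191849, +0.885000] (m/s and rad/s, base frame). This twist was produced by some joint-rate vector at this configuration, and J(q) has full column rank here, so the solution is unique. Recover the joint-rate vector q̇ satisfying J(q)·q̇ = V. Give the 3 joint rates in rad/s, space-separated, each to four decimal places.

o_n = [-0.5853, 0.0543, -0.2805]
J₁: ẑ×o_n = [-0.0543, -0.5853, 0.0000], ω = ẑ
J2: z=[-0.9205, 0.3907, 0.0000] o=[-0.2266, -0.5339, 0.0000] → [-0.1096, -0.2582, -0.4013, -0.9205, 0.3907, 0.0000]
J3: z=[-0.9205, 0.3907, 0.0000] o=[-0.5635, 0.1056, 0.3571] → [-0.2491, -0.5869, 0.0558, -0.9205, 0.3907, 0.0000]
q̇ = J⁺·V = [0.8850, -0.9770, 0.4860]

0.8850 -0.9770 0.4860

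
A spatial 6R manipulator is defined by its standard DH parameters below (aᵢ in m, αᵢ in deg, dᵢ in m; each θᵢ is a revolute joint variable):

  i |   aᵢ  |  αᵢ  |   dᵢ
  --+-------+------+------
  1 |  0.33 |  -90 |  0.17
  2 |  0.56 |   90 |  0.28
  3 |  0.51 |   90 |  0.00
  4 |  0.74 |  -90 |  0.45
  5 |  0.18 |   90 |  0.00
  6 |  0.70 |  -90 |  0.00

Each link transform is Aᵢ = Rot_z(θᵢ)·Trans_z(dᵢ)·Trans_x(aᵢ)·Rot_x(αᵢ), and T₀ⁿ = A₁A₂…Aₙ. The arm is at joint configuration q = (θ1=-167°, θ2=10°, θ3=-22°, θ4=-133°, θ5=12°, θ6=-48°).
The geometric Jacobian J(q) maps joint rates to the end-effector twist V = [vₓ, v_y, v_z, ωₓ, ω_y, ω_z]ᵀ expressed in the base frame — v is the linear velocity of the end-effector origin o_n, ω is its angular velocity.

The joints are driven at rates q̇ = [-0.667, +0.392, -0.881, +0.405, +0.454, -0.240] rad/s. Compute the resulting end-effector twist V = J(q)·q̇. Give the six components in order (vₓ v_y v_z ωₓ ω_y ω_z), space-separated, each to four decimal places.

o_n = [0.1483, -0.2637, -0.4171]
J₁: ẑ×o_n = [0.2637, 0.1483, -0.0000], ω = ẑ
J2: z=[0.2250, -0.9744, 0.0000] o=[-0.3215, -0.0742, 0.1700] → [0.5720, 0.1321, 0.4152, 0.2250, -0.9744, 0.0000]
J3: z=[-0.1692, -0.0391, 0.9848] o=[-0.7959, -0.4711, 0.0728] → [-0.1851, 0.8470, 0.0018, -0.1692, -0.0391, 0.9848]
J4: z=[0.1509, 0.9864, 0.0650] o=[-1.2926, -0.3897, -0.0094] → [-0.4104, 0.1553, -1.4023, 0.1509, 0.9864, 0.0650]
J5: z=[-0.5969, 0.1434, -0.7894] o=[-0.6416, -0.0052, -0.4318] → [-0.2019, -0.6148, 0.0410, -0.5969, 0.1434, -0.7894]
J6: z=[0.3114, 0.9482, -0.0633] o=[-0.5085, -0.0563, -0.5417] → [0.1050, -0.0804, -0.6874, 0.3114, 0.9482, -0.0633]
V = J·q̇ = [-0.0717, -0.9903, -0.2232, -0.0474, -0.1105, -1.8515]

-0.0717 -0.9903 -0.2232 -0.0474 -0.1105 -1.8515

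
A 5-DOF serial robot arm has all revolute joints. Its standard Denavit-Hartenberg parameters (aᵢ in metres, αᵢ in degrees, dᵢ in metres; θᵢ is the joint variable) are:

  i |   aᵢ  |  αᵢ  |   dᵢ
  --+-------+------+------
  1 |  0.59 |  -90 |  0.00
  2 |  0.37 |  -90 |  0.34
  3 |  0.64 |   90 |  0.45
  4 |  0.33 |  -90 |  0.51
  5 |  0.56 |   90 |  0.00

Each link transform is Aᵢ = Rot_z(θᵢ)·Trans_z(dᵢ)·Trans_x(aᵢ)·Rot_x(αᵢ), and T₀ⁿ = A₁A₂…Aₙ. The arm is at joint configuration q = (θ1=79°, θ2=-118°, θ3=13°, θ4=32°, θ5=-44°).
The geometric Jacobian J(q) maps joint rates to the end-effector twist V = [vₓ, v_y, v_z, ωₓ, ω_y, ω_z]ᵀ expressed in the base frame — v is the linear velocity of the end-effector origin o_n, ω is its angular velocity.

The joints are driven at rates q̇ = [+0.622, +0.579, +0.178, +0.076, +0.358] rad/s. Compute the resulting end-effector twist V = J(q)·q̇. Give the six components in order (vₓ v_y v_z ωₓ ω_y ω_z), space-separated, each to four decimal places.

0.2265 0.5683 0.2585 -0.5868 0.6275 0.7000

o_n = [-0.8226, 0.6535, 1.9841]
J₁: ẑ×o_n = [-0.6535, -0.8226, 0.0000], ω = ẑ
J2: z=[-0.9816, 0.1908, 0.0000] o=[0.1126, 0.5792, 0.0000] → [0.3786, 1.9476, 0.1055, -0.9816, 0.1908, 0.0000]
J3: z=[0.1685, 0.8667, 0.4695] o=[-0.2543, 0.4735, 0.3267] → [1.3520, -0.5460, 0.5229, 0.1685, 0.8667, 0.4695]
J4: z=[-0.9766, 0.0823, 0.1986] o=[-0.0930, 0.5487, 1.0886] → [0.0528, 0.7297, -0.0423, -0.9766, 0.0823, 0.1986]
J5: z=[0.0721, 0.9957, -0.0578] o=[-0.5243, 0.6045, 1.5127] → [0.4722, -0.0168, 0.3006, 0.0721, 0.9957, -0.0578]
V = J·q̇ = [0.2265, 0.5683, 0.2585, -0.5868, 0.6275, 0.7000]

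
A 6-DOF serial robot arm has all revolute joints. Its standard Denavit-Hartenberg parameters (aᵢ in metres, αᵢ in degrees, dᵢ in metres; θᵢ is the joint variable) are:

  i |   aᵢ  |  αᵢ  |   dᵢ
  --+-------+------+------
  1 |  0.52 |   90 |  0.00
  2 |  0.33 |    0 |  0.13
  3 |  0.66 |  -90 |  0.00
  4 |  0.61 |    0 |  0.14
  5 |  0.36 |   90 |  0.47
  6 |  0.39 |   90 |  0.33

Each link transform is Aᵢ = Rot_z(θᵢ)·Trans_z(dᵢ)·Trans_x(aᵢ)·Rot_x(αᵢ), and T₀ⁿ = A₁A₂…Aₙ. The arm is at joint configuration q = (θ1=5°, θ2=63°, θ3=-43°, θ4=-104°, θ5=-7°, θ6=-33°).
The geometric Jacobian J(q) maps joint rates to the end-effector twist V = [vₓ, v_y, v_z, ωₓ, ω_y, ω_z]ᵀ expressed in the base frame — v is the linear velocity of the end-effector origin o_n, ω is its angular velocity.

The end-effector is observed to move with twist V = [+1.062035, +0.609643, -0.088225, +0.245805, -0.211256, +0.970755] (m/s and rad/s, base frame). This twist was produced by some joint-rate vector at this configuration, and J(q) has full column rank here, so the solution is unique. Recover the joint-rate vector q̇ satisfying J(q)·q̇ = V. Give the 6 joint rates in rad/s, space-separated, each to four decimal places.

o_n = [0.6011, -1.1972, 0.6533]
J₁: ẑ×o_n = [1.1972, 0.6011, -0.0000], ω = ẑ
J2: z=[0.0872, -0.9962, 0.0000] o=[0.5180, 0.0453, 0.0000] → [-0.6508, -0.0569, -0.0255, 0.0872, -0.9962, 0.0000]
J3: z=[0.0872, -0.9962, 0.0000] o=[0.6786, -0.0711, 0.2940] → [-0.3579, -0.0313, -0.1753, 0.0872, -0.9962, 0.0000]
J4: z=[-0.3407, -0.0298, 0.9397] o=[1.2964, -0.0171, 0.5198] → [1.1050, -0.6079, 0.3814, -0.3407, -0.0298, 0.9397]
J5: z=[-0.3407, -0.0298, 0.9397] o=[1.1622, -0.6230, 0.6008] → [0.5381, -0.5094, 0.1789, -0.3407, -0.0298, 0.9397]
J6: z=[-0.9052, 0.2805, -0.3193] o=[0.9106, -0.9823, 0.9984] → [-0.1654, -0.2135, 0.2813, -0.9052, 0.2805, -0.3193]
q̇ = J⁺·V = [0.9160, 0.0590, 0.0840, 0.0120, -0.0380, -0.2480]

0.9160 0.0590 0.0840 0.0120 -0.0380 -0.2480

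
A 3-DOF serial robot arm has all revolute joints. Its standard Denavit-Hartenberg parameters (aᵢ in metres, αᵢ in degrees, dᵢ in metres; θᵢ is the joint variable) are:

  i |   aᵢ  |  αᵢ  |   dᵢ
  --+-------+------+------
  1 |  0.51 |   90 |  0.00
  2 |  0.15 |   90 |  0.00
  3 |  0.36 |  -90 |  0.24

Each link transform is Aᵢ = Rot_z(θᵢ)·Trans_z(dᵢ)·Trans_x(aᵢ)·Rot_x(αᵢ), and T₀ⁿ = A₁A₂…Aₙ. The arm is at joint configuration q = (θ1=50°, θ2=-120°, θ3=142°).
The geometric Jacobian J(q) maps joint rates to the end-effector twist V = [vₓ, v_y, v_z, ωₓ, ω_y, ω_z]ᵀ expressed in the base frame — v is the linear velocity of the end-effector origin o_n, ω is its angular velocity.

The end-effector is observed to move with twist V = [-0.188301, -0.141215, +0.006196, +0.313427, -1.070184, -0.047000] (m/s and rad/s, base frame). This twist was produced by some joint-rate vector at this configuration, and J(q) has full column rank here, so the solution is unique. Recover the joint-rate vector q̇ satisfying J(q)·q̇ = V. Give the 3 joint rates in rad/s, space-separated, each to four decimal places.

-0.4040 0.9280 0.7140

o_n = [0.4070, 0.1402, 0.2358]
J₁: ẑ×o_n = [-0.1402, 0.4070, 0.0000], ω = ẑ
J2: z=[0.7660, -0.6428, 0.0000] o=[0.3278, 0.3907, 0.0000] → [-0.1516, -0.1806, -0.1410, 0.7660, -0.6428, 0.0000]
J3: z=[-0.5567, -0.6634, 0.5000] o=[0.2796, 0.3332, -0.1299] → [-0.1461, 0.2672, 0.1919, -0.5567, -0.6634, 0.5000]
q̇ = J⁺·V = [-0.4040, 0.9280, 0.7140]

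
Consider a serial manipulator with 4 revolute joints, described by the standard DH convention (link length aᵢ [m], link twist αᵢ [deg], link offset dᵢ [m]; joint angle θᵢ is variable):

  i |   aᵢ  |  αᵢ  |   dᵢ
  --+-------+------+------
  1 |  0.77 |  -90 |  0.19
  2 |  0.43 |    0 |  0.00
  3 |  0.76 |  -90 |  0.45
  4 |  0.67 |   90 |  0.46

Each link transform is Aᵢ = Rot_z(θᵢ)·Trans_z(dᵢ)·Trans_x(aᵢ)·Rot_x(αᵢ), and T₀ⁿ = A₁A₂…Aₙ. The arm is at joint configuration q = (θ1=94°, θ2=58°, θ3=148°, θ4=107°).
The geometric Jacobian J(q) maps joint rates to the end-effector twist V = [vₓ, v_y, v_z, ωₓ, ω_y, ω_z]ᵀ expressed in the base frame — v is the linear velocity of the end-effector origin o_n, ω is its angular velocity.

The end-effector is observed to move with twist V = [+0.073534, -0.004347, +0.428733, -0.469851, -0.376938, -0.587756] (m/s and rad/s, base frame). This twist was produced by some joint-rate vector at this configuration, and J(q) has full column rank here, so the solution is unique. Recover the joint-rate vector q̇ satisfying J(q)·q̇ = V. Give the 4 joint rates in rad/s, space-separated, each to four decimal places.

o_n = [0.1420, 0.7041, 0.4861]
J₁: ẑ×o_n = [-0.7041, 0.1420, 0.0000], ω = ẑ
J2: z=[-0.9976, -0.0698, 0.0000] o=[-0.0537, 0.7681, 0.1900] → [-0.0207, 0.2954, 0.0775, -0.9976, -0.0698, 0.0000]
J3: z=[-0.9976, -0.0698, 0.0000] o=[-0.0696, 0.9954, -0.1747] → [-0.0461, 0.6591, 0.3054, -0.9976, -0.0698, 0.0000]
J4: z=[-0.0306, 0.4373, 0.8988] o=[-0.4709, 0.2826, 0.1585] → [-0.2356, 0.5608, -0.2809, -0.0306, 0.4373, 0.8988]
q̇ = J⁺·V = [0.1160, -0.2530, 0.7480, -0.7830]

0.1160 -0.2530 0.7480 -0.7830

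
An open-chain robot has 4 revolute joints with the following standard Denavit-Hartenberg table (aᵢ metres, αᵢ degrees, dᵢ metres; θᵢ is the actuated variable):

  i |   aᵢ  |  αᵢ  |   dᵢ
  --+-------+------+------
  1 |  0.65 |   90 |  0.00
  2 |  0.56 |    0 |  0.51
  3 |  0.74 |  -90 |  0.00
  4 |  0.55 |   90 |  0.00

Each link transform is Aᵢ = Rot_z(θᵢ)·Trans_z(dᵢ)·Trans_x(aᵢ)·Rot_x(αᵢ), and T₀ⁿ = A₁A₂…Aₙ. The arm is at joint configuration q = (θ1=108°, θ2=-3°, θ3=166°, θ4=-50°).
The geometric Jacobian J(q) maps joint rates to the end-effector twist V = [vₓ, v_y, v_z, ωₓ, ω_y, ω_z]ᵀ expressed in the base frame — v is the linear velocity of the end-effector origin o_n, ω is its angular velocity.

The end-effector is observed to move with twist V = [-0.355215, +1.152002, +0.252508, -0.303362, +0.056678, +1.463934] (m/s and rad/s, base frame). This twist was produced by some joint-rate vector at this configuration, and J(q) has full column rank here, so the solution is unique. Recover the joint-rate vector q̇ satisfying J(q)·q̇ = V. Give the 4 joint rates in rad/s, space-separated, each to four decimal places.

o_n = [0.8352, 0.4433, 0.2904]
J₁: ẑ×o_n = [-0.4433, 0.8352, 0.0000], ω = ẑ
J2: z=[0.9511, 0.3090, 0.0000] o=[-0.2009, 0.6182, 0.0000] → [0.0897, -0.2762, -0.4865, 0.9511, 0.3090, 0.0000]
J3: z=[0.9511, 0.3090, 0.0000] o=[0.1114, 1.3076, -0.0293] → [0.0988, -0.3041, -1.0458, 0.9511, 0.3090, 0.0000]
J4: z=[0.0903, -0.2781, -0.9563] o=[0.3300, 0.6346, 0.1870] → [-0.2117, -0.4924, 0.1232, 0.0903, -0.2781, -0.9563]
q̇ = J⁺·V = [0.9810, 0.0560, -0.3270, -0.5050]

0.9810 0.0560 -0.3270 -0.5050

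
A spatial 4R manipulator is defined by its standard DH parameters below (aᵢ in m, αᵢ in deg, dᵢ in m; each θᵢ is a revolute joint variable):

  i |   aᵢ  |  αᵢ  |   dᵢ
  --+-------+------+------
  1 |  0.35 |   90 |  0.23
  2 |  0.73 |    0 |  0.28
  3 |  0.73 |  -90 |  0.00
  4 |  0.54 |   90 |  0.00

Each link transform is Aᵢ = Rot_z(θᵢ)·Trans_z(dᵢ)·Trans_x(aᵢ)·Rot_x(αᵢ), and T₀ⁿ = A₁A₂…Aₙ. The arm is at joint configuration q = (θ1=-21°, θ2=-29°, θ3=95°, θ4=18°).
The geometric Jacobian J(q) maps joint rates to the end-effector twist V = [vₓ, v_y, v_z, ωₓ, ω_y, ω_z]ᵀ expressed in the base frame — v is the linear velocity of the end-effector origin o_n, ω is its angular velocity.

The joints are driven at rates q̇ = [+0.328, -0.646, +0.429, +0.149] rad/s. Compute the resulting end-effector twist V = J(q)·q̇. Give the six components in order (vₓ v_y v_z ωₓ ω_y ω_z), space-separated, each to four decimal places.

o_n = [1.3545, -0.6411, 1.0121]
J₁: ẑ×o_n = [0.6411, 1.3545, -0.0000], ω = ẑ
J2: z=[-0.3584, -0.9336, 0.0000] o=[0.3268, -0.1254, 0.2300] → [-0.7302, 0.2803, 1.1443, -0.3584, -0.9336, 0.0000]
J3: z=[-0.3584, -0.9336, 0.0000] o=[0.8225, -0.6156, -0.1239] → [-1.0606, 0.4071, 0.5058, -0.3584, -0.9336, 0.0000]
J4: z=[-0.8529, 0.3274, 0.4067] o=[1.0997, -0.7220, 0.5430] → [0.1207, 0.5038, -0.1524, -0.8529, 0.3274, 0.4067]
V = J·q̇ = [0.2450, 0.5129, -0.5449, -0.0493, 0.2514, 0.3886]

0.2450 0.5129 -0.5449 -0.0493 0.2514 0.3886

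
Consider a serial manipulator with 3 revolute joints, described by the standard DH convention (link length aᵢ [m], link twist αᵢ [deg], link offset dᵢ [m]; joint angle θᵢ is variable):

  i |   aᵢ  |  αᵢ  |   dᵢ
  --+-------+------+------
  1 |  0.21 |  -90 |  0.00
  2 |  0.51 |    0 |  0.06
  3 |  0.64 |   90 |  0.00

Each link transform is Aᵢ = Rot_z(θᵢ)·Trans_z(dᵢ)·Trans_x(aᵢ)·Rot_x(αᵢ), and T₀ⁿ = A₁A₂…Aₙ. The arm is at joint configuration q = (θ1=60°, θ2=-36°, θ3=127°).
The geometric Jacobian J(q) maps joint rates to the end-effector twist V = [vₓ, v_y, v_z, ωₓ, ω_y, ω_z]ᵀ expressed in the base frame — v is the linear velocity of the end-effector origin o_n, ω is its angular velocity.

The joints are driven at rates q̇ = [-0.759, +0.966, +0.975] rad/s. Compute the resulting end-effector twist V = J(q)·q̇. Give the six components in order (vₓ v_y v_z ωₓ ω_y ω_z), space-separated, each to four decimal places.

o_n = [0.2538, 0.5595, -0.3401]
J₁: ẑ×o_n = [-0.5595, 0.2538, 0.0000], ω = ẑ
J2: z=[-0.8660, 0.5000, 0.0000] o=[0.1050, 0.1819, 0.0000] → [-0.1701, -0.2946, -0.4014, -0.8660, 0.5000, 0.0000]
J3: z=[-0.8660, 0.5000, 0.0000] o=[0.2593, 0.5692, 0.2998] → [-0.3200, -0.5542, 0.0112, -0.8660, 0.5000, 0.0000]
V = J·q̇ = [-0.0516, -1.0175, -0.3769, -1.6810, 0.9705, -0.7590]

-0.0516 -1.0175 -0.3769 -1.6810 0.9705 -0.7590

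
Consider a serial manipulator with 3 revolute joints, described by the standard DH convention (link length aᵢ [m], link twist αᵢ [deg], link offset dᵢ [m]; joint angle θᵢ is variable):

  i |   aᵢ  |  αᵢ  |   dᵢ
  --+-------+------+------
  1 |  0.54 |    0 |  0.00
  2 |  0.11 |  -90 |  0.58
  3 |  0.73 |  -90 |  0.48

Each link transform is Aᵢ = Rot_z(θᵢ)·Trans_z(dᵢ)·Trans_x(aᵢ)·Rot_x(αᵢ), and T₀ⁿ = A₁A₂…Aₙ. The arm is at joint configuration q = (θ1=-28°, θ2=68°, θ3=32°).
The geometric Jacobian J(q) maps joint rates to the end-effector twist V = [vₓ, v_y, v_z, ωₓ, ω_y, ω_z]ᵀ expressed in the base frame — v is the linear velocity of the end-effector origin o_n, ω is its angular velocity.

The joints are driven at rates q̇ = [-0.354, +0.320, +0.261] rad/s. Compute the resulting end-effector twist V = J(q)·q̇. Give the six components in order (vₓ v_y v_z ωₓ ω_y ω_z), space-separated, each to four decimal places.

o_n = [0.7268, 0.5828, 0.1932]
J₁: ẑ×o_n = [-0.5828, 0.7268, 0.0000], ω = ẑ
J2: z=[0.0000, 0.0000, 1.0000] o=[0.4768, -0.2535, 0.0000] → [-0.8363, 0.2500, 0.0000, 0.0000, 0.0000, 1.0000]
J3: z=[-0.6428, 0.7660, 0.0000] o=[0.5611, -0.1828, 0.5800] → [-0.2963, -0.2487, -0.6191, -0.6428, 0.7660, 0.0000]
V = J·q̇ = [-0.1387, -0.2422, -0.1616, -0.1678, 0.1999, -0.0340]

-0.1387 -0.2422 -0.1616 -0.1678 0.1999 -0.0340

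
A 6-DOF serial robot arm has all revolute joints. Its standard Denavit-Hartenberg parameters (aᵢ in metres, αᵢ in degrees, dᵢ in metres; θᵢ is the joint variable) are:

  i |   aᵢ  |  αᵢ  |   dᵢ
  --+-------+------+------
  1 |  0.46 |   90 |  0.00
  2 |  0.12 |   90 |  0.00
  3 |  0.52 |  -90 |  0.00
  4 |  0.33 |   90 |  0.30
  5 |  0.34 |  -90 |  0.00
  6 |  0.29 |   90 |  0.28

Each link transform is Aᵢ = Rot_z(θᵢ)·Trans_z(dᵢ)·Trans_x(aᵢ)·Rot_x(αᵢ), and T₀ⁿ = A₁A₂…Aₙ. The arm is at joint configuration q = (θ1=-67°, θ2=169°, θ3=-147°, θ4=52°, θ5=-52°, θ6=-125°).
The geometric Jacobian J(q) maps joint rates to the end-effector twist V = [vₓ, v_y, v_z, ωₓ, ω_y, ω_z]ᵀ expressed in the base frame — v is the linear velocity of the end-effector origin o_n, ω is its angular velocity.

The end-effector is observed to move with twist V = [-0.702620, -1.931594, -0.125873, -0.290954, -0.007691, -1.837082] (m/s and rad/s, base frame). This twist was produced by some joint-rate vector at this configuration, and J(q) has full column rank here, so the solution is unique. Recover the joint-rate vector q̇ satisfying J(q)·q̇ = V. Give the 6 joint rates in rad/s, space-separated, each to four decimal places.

o_n = [1.2101, -0.5807, -0.4853]
J₁: ẑ×o_n = [0.5807, 1.2101, -0.0000], ω = ẑ
J2: z=[-0.9205, -0.3907, 0.0000] o=[0.1797, -0.4234, 0.0000] → [0.1896, -0.4467, 0.5473, -0.9205, -0.3907, 0.0000]
J3: z=[0.0746, -0.1756, 0.9816] o=[0.1337, -0.3150, 0.0229] → [0.3500, 1.0945, 0.1693, 0.0746, -0.1756, 0.9816]
J4: z=[0.5631, 0.8198, 0.1039] o=[0.5617, -0.5984, -0.0603] → [-0.3502, 0.3067, -0.5216, 0.5631, 0.8198, 0.1039]
J5: z=[0.6944, -0.5376, 0.4782] o=[0.8784, -0.4175, -0.3169] → [0.1685, 0.2755, 0.0650, 0.6944, -0.5376, 0.4782]
J6: z=[0.6997, 0.3494, -0.6232] o=[0.8213, -0.6784, -0.5273] → [0.0756, -0.2717, -0.0674, 0.6997, 0.3494, -0.6232]
q̇ = J⁺·V = [-0.7750, -0.5990, -0.8770, -0.7090, -0.4230, -0.1200]

-0.7750 -0.5990 -0.8770 -0.7090 -0.4230 -0.1200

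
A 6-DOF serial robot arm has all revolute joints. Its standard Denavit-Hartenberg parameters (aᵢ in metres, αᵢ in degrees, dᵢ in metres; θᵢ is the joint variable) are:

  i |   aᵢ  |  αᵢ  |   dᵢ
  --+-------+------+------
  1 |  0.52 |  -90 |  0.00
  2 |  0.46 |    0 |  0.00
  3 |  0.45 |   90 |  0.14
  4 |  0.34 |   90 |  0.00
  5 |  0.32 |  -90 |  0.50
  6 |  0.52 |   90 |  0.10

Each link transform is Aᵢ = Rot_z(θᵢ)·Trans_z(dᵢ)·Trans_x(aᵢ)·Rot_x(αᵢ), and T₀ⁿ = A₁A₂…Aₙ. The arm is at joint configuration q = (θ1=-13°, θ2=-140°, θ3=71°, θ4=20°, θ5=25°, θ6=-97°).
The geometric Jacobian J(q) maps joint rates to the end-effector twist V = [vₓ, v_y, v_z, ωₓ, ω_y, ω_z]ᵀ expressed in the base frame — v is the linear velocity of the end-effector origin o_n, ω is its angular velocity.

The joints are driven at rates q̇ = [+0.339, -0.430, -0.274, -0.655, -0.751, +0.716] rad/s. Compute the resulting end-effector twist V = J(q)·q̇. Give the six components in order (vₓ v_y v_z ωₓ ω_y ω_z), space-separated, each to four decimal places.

-0.8810 -0.0837 0.0158 -0.2063 -0.0568 -0.1684

o_n = [0.2922, -0.7176, 1.5768]
J₁: ẑ×o_n = [0.7176, 0.2922, -0.0000], ω = ẑ
J2: z=[0.2250, 0.9744, 0.0000] o=[0.5067, -0.1170, 0.0000] → [1.5364, -0.3547, 0.0738, 0.2250, 0.9744, 0.0000]
J3: z=[0.2250, 0.9744, 0.0000] o=[0.1633, -0.0377, 0.2957] → [1.2483, -0.2882, -0.2785, 0.2250, 0.9744, 0.0000]
J4: z=[-0.9097, 0.2100, 0.3584] o=[0.3519, 0.0624, 0.7158] → [0.4604, 0.7618, 0.7221, -0.9097, 0.2100, 0.3584]
J5: z=[-0.0920, -0.9432, 0.3193] o=[0.4897, 0.1500, 1.0141] → [-0.2538, -0.0113, -0.1064, -0.0920, -0.9432, 0.3193]
J6: z=[-0.9956, 0.0815, -0.0460] o=[0.4381, -0.2185, 1.4766] → [-0.0148, 0.1065, 0.5088, -0.9956, 0.0815, -0.0460]
V = J·q̇ = [-0.8810, -0.0837, 0.0158, -0.2063, -0.0568, -0.1684]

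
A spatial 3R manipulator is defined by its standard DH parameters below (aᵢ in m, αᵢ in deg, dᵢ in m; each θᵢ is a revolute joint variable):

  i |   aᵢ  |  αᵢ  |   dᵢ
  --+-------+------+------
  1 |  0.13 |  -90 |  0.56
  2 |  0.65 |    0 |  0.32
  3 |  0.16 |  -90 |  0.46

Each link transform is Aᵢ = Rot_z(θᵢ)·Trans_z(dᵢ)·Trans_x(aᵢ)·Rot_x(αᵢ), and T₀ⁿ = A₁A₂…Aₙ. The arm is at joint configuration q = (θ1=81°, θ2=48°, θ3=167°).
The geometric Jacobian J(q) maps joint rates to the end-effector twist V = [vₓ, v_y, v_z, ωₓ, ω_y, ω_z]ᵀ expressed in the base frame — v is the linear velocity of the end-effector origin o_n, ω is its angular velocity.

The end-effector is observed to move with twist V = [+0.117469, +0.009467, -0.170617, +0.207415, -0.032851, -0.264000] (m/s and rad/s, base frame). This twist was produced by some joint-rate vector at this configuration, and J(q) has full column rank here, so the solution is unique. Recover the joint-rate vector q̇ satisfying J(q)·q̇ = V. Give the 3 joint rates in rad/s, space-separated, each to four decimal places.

-0.2640 0.3290 -0.5390

o_n = [-0.7025, 0.5505, 0.1687]
J₁: ẑ×o_n = [-0.5505, -0.7025, 0.0000], ω = ẑ
J2: z=[-0.9877, 0.1564, 0.0000] o=[0.0203, 0.1284, 0.5600] → [-0.0612, -0.3865, -0.3039, -0.9877, 0.1564, 0.0000]
J3: z=[-0.9877, 0.1564, 0.0000] o=[-0.2277, 0.6080, 0.0770] → [0.0144, 0.0906, 0.1311, -0.9877, 0.1564, 0.0000]
q̇ = J⁺·V = [-0.2640, 0.3290, -0.5390]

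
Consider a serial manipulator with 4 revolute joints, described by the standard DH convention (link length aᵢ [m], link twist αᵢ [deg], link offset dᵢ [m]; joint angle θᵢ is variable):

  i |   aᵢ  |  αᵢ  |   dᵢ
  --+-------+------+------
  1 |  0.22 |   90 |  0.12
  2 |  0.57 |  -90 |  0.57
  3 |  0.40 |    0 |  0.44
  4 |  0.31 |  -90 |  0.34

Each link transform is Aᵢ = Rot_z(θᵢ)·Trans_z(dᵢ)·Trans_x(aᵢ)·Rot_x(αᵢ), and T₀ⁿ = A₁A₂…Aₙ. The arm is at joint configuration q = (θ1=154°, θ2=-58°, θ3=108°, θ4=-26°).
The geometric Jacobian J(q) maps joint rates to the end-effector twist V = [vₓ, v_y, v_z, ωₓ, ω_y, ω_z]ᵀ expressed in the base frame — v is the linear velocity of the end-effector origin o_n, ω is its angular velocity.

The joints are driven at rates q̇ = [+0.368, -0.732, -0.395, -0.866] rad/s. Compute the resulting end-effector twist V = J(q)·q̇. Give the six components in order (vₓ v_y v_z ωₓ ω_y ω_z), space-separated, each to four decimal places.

o_n = [-1.0769, 0.3946, 0.1182]
J₁: ẑ×o_n = [-0.3946, -1.0769, 0.0000], ω = ẑ
J2: z=[0.4384, 0.8988, 0.0000] o=[-0.1977, 0.0964, 0.1200] → [-0.0016, 0.0008, 0.9209, 0.4384, 0.8988, 0.0000]
J3: z=[-0.7622, 0.3718, 0.5299] o=[-0.2193, 0.7412, -0.3634] → [0.3627, -0.0874, 0.5830, -0.7622, 0.3718, 0.5299]
J4: z=[-0.7622, 0.3718, 0.5299] o=[-0.6626, 0.5341, -0.0254] → [0.1273, -0.1101, 0.2603, -0.7622, 0.3718, 0.5299]
V = J·q̇ = [-0.3975, -0.2670, -1.1298, 0.6403, -1.1267, -0.3002]

-0.3975 -0.2670 -1.1298 0.6403 -1.1267 -0.3002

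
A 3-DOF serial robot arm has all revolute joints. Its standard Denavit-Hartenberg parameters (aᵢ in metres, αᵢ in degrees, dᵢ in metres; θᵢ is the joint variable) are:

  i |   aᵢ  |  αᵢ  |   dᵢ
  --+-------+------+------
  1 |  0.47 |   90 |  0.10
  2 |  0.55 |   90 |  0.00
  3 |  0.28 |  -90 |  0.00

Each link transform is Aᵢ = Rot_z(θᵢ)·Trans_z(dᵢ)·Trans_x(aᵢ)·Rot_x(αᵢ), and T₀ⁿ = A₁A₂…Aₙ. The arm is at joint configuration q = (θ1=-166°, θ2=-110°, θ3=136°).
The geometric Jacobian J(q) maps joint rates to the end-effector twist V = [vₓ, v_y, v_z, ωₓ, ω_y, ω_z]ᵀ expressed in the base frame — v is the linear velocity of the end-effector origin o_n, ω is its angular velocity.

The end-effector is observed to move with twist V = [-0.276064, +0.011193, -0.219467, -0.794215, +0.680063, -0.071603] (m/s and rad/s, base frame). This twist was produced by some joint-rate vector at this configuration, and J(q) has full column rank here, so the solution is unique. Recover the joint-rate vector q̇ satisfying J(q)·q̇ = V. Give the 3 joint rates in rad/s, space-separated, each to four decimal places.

0.1490 0.8520 -0.6450

o_n = [-0.3874, 0.1039, -0.2276]
J₁: ẑ×o_n = [-0.1039, -0.3874, 0.0000], ω = ẑ
J2: z=[-0.2419, 0.9703, 0.0000] o=[-0.4560, -0.1137, 0.1000] → [-0.3178, -0.0792, -0.1192, -0.2419, 0.9703, 0.0000]
J3: z=[0.9118, 0.2273, 0.3420] o=[-0.2735, -0.0682, -0.4168] → [-0.0158, -0.2115, 0.1828, 0.9118, 0.2273, 0.3420]
q̇ = J⁺·V = [0.1490, 0.8520, -0.6450]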